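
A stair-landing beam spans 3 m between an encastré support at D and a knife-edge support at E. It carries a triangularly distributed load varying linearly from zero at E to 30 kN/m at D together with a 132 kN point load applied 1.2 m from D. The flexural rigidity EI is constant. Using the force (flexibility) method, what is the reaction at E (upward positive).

R_E = 36.46 kN

Release the roller at E. Primary structure: cantilever fixed at D.
Downward deflection at the released point E due to the loads:
  triangular load, peak 30 at the fixed end: w₀L⁴/(30EI) = 81/EI
  point load 132 at a = 1.2: Pa²(3L − a)/(6EI) = 247.1/EI
  δ_0 = 328.1/EI
Flexibility coefficient — unit upward force at E: δ_{EE} = L³/(3EI) = 9/EI.
Compatibility at E: δ_0 − R_E·δ_{EE} = 0, so R_E = 328.1/9 = 36.46 kN.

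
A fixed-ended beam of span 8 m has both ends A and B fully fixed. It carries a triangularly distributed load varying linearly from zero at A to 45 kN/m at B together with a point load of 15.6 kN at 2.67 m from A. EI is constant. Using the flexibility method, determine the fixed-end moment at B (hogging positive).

M_B = 153.3 kN·m

Release both end moments; the primary structure is a simply-supported span AB with redundants M_A and M_B.
Simple-span end rotations at A and B under the given loads:
  at A: triangular load, peak 45: 7w₀L³/(360EI) = 448/EI
  at B: triangular load, peak 45: w₀L³/(45EI) = 512/EI
  at A: point load 15.6 at a = 2.67: Pab(L + b)/(6LEI) = 61.65/EI
  at B: point load 15.6 at a = 2.67: Pab(L + a)/(6LEI) = 49.35/EI
  θ_A0 = 509.7/EI,  θ_B0 = 561.3/EI
Flexibility coefficients: a unit moment at one end gives L/(3EI) there and L/(6EI) at the far end, so f₁₁ = f₂₂ = 2.667/EI and f₁₂ = f₂₁ = 1.333/EI.
Compatibility — zero rotation at each built-in end:
  2.667 M_A + 1.333 M_B = 509.7
  1.333 M_A + 2.667 M_B = 561.3
Solving the pair gives M_A = 114.5 kN·m and M_B = 153.3 kN·m (hogging).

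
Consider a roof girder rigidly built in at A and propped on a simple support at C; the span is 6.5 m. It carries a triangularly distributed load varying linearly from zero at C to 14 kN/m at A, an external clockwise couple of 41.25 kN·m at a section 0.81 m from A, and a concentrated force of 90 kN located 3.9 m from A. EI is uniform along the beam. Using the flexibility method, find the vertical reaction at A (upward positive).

Choose R_C as the redundant. The primary structure is the cantilever fixed at A.
Free-end deflection of the primary structure under the applied loading (downward +):
  triangular load, peak 14 at the fixed end: w₀L⁴/(30EI) = 833/EI
  clockwise couple 41.25 at a = 0.81: M₀a(2L − a)/(2EI) = 203.6/EI
  point load 90 at a = 3.9: Pa²(3L − a)/(6EI) = 3559/EI
  δ_0 = 4596/EI
Flexibility coefficient — unit upward force at C: δ_{CC} = L³/(3EI) = 91.54/EI.
Compatibility at C: δ_0 − R_C·δ_{CC} = 0, so R_C = 4596/91.54 = 50.2 kN.
Vertical equilibrium: R_A = ΣP − R_C = 135.5 − 50.2 = 85.3 kN.

R_A = 85.3 kN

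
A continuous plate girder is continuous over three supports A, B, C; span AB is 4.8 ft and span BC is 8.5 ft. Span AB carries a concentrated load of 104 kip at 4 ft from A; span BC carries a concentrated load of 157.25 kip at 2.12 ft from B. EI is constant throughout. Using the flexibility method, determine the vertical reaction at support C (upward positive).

R_C = 20.05 kip

Take M_B as the redundant. Released structure: two simple spans AB and BC with a hinge at B.
End slopes at the hinge B, treating each span as simply supported:
  span AB: point load 104 at a = 4: Pab(L + a)/(6LEI) = 101.7/EI
  span BC: point load 157.25 at a = 2.12: Pab(L + b)/(6LEI) = 620.6/EI
  relative rotation θ_0 = (101.7 + 620.6)/EI = 722.2/EI
A unit hogging moment at B produces rotation L₁/(3EI) + L₂/(3EI) = 4.433/EI.
Slope continuity at B: θ_0 = M_B·4.433/EI, so M_B = 722.2/4.433 = 162.9 kip·ft (hogging).
Span BC, ΣM about C: R_B^{BC}·8.5 = 1003 + 162.9, so R_B^{BC} = 137.2 kip and R_C = 157.2 − 137.2 = 20.05 kip.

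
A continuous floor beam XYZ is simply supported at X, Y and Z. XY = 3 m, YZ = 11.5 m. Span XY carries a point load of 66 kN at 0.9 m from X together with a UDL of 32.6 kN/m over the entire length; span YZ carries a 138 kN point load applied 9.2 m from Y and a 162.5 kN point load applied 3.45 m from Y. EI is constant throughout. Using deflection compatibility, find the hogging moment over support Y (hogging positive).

Take M_Y as the redundant. Released structure: two simple spans XY and YZ with a hinge at Y.
Rotations at Y on the released spans (each span's end-slope, ×1/EI):
  span XY: point load 66 at a = 0.9: Pab(L + a)/(6LEI) = 27.03/EI
  span XY: UDL 32.6: wL³/(24EI) = 36.67/EI
  span YZ: point load 138 at a = 9.2: Pab(L + b)/(6LEI) = 584/EI
  span YZ: point load 162.5 at a = 3.45: Pab(L + b)/(6LEI) = 1279/EI
  relative rotation θ_0 = (63.7 + 1863)/EI = 1926/EI
A unit hogging moment at Y produces rotation L₁/(3EI) + L₂/(3EI) = 4.833/EI.
Slope continuity at Y: θ_0 = M_Y·4.833/EI, so M_Y = 1926/4.833 = 398.6 kN·m (hogging).

M_Y = 398.6 kN·m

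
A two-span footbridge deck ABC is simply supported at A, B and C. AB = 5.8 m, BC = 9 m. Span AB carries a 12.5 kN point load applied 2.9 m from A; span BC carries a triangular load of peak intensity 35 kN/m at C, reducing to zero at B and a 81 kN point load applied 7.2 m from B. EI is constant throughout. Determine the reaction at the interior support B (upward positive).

R_B = 117 kN

Release continuity at B by inserting a hinge; the redundant is the internal moment M_B. The primary structure is two simply-supported spans AB and BC.
End slopes at the hinge B, treating each span as simply supported:
  span AB: point load 12.5 at a = 2.9: Pab(L + a)/(6LEI) = 26.28/EI
  span BC: triangular load, peak 35: 7w₀L³/(360EI) = 496.1/EI
  span BC: point load 81 at a = 7.2: Pab(L + b)/(6LEI) = 210/EI
  relative rotation θ_0 = (26.28 + 706.1)/EI = 732.4/EI
A unit hogging moment at B produces rotation L₁/(3EI) + L₂/(3EI) = 4.933/EI.
Slope continuity at B: θ_0 = M_B·4.933/EI, so M_B = 732.4/4.933 = 148.5 kN·m (hogging).
Span AB, ΣM about A with M_B applied at B: R_B^{AB}·5.8 = 36.25 + 148.5, so R_B^{AB} = 31.84 kN and R_A = 12.5 − 31.84 = -19.34 kN.
Span BC, ΣM about C: R_B^{BC}·9 = 618.3 + 148.5, so R_B^{BC} = 85.19 kN and R_C = 238.5 − 85.19 = 153.3 kN.
R_B = 31.84 + 85.19 = 117 kN.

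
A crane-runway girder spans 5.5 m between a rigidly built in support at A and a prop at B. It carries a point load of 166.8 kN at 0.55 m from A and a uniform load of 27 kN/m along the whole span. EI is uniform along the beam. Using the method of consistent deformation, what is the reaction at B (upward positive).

Release the roller at B. Primary structure: cantilever fixed at A.
Free-end deflection of the primary structure under the applied loading (downward +):
  point load 166.8 at a = 0.55: Pa²(3L − a)/(6EI) = 134.1/EI
  UDL 27: wL⁴/(8EI) = 3088/EI
  δ_0 = 3222/EI
Tip deflection under a unit load at B: L³/(3EI) = 55.46/EI.
The prop prevents deflection at B: R_B = δ_0/δ_{BB} = 3222/55.46 = 58.11 kN.

R_B = 58.11 kN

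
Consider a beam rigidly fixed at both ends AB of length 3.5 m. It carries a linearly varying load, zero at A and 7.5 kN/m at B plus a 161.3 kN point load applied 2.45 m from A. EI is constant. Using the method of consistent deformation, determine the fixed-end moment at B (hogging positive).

Release both end moments; the primary structure is a simply-supported span AB with redundants M_A and M_B.
Simple-span end rotations at A and B under the given loads:
  at A: triangular load, peak 7.5: 7w₀L³/(360EI) = 6.253/EI
  at B: triangular load, peak 7.5: w₀L³/(45EI) = 7.146/EI
  at A: point load 161.3 at a = 2.45: Pab(L + b)/(6LEI) = 89.9/EI
  at B: point load 161.3 at a = 2.45: Pab(L + a)/(6LEI) = 117.6/EI
  θ_A0 = 96.16/EI,  θ_B0 = 124.7/EI
Flexibility coefficients: a unit moment at one end gives L/(3EI) there and L/(6EI) at the far end, so f₁₁ = f₂₂ = 1.167/EI and f₁₂ = f₂₁ = 0.5833/EI.
Compatibility — zero rotation at each built-in end:
  1.167 M_A + 0.5833 M_B = 96.16
  0.5833 M_A + 1.167 M_B = 124.7
Solving the pair gives M_A = 38.63 kN·m and M_B = 87.58 kN·m (hogging).

M_B = 87.58 kN·m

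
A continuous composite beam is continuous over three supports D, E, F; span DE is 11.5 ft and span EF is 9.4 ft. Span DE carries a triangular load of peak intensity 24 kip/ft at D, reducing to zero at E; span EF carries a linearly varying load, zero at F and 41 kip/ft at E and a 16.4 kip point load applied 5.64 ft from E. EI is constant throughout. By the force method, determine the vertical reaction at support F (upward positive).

Release continuity at E by inserting a hinge; the redundant is the internal moment M_E. The primary structure is two simply-supported spans DE and EF.
Discontinuity in slope at E on the released structure — sum the simple-span end rotations:
  span DE: triangular load, peak 24: 7w₀L³/(360EI) = 709.7/EI
  span EF: triangular load, peak 41: w₀L³/(45EI) = 756.8/EI
  span EF: point load 16.4 at a = 5.64: Pab(L + b)/(6LEI) = 81.15/EI
  relative rotation θ_0 = (709.7 + 837.9)/EI = 1548/EI
A unit hogging moment at E produces rotation L₁/(3EI) + L₂/(3EI) = 6.967/EI.
Slope continuity at E: θ_0 = M_E·6.967/EI, so M_E = 1548/6.967 = 222.2 kip·ft (hogging).
Span EF, ΣM about F: R_E^{EF}·9.4 = 1269 + 222.2, so R_E^{EF} = 158.7 kip and R_F = 209.1 − 158.7 = 50.44 kip.

R_F = 50.44 kip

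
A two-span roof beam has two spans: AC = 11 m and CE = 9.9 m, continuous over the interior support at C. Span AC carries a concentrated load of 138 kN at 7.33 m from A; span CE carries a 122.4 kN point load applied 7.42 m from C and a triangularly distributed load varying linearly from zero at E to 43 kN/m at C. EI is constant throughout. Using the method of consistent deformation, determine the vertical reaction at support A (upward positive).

Release continuity at C by inserting a hinge; the redundant is the internal moment M_C. The primary structure is two simply-supported spans AC and CE.
Rotations at C on the released spans (each span's end-slope, ×1/EI):
  span AC: point load 138 at a = 7.33: Pab(L + a)/(6LEI) = 1031/EI
  span CE: point load 122.4 at a = 7.42: Pab(L + b)/(6LEI) = 469.4/EI
  span CE: triangular load, peak 43: w₀L³/(45EI) = 927.2/EI
  relative rotation θ_0 = (1031 + 1397)/EI = 2428/EI
A unit hogging moment at C produces rotation L₁/(3EI) + L₂/(3EI) = 6.967/EI.
Slope continuity at C: θ_0 = M_C·6.967/EI, so M_C = 2428/6.967 = 348.5 kN·m (hogging).
Span AC, ΣM about A with M_C applied at C: R_C^{AC}·11 = 1012 + 348.5, so R_C^{AC} = 123.6 kN and R_A = 138 − 123.6 = 14.36 kN.

R_A = 14.36 kN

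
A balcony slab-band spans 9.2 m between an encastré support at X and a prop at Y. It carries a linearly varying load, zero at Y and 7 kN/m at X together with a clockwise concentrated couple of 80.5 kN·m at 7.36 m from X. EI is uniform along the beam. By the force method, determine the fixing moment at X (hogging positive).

Take the reaction at Y as the redundant and release it; the primary structure is a cantilever fixed at X.
Deflection at Y on the released cantilever, summing each load's contribution:
  triangular load, peak 7 at the fixed end: w₀L⁴/(30EI) = 1672/EI
  clockwise couple 80.5 at a = 7.36: M₀a(2L − a)/(2EI) = 3270/EI
  δ_0 = 4942/EI
Tip deflection under a unit load at Y: L³/(3EI) = 259.6/EI.
The prop prevents deflection at Y: R_Y = δ_0/δ_{YY} = 4942/259.6 = 19.04 kN.
Moment equilibrium about X: M_X = Σ(load moments about X) − R_Y·L = 179.2 − 19.04×9.2 = 4.079 kN·m.

M_X = 4.079 kN·m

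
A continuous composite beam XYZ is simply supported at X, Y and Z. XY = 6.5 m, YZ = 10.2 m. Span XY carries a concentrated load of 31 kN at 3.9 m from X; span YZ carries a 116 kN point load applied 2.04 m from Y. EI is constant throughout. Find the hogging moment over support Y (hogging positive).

M_Y = 119.1 kN·m

Take M_Y as the redundant. Released structure: two simple spans XY and YZ with a hinge at Y.
Discontinuity in slope at Y on the released structure — sum the simple-span end rotations:
  span XY: point load 31 at a = 3.9: Pab(L + a)/(6LEI) = 83.82/EI
  span YZ: point load 116 at a = 2.04: Pab(L + b)/(6LEI) = 579.3/EI
  relative rotation θ_0 = (83.82 + 579.3)/EI = 663.1/EI
A unit hogging moment at Y produces rotation L₁/(3EI) + L₂/(3EI) = 5.567/EI.
Compatibility: M_Y·(L₁+L₂)/(3EI) = θ_0, giving M_Y = 119.1 kN·m (hogging).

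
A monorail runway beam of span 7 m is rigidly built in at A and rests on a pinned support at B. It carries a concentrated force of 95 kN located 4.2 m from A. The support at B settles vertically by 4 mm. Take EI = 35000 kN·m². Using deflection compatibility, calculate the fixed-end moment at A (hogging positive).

Take the reaction at B as the redundant and release it; the primary structure is a cantilever fixed at A.
Free-end deflection of the primary structure under the applied loading (downward +):
  point load 95 at a = 4.2: Pa²(3L − a)/(6EI) = 4692/EI
Tip deflection under a unit load at B: L³/(3EI) = 114.3/EI.
With EI = 35000 kN·m²: δ_0 = 0.13406 m and δ_{BB} = 0.003267 m/kN.
Compatibility — the beam at B must follow the support down by 0.004 m: δ_0 − R_B·δ_{BB} = 0.004, so R_B = (0.13406 − 0.004)/0.003267 = 39.82 kN.
Moment equilibrium about A: M_A = Σ(load moments about A) − R_B·L = 399 − 39.82×7 = 120.3 kN·m.

M_A = 120.3 kN·m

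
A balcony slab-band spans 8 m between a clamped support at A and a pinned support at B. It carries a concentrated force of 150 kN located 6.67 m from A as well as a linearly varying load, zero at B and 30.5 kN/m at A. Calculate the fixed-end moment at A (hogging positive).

M_A = 227.1 kN·m

Choose R_B as the redundant. The primary structure is the cantilever fixed at A.
Downward deflection at the released point B due to the loads:
  point load 150 at a = 6.67: Pa²(3L − a)/(6EI) = 19275/EI
  triangular load, peak 30.5 at the fixed end: w₀L⁴/(30EI) = 4164/EI
  δ_0 = 23439/EI
Flexibility coefficient — unit upward force at B: δ_{BB} = L³/(3EI) = 170.7/EI.
Compatibility at B: δ_0 − R_B·δ_{BB} = 0, so R_B = 23439/170.7 = 137.3 kN.
Moment equilibrium about A: M_A = Σ(load moments about A) − R_B·L = 1326 − 137.3×8 = 227.1 kN·m.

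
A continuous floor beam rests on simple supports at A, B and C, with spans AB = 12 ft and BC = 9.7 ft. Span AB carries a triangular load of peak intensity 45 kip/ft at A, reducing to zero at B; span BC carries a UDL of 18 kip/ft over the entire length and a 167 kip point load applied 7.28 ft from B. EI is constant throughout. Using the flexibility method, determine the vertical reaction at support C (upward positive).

Insert a hinge at B; M_B is the redundant, and each span becomes simply supported.
Discontinuity in slope at B on the released structure — sum the simple-span end rotations:
  span AB: triangular load, peak 45: 7w₀L³/(360EI) = 1512/EI
  span BC: UDL 18: wL³/(24EI) = 684.5/EI
  span BC: point load 167 at a = 7.28: Pab(L + b)/(6LEI) = 612.7/EI
  relative rotation θ_0 = (1512 + 1297)/EI = 2809/EI
A unit hogging moment at B produces rotation L₁/(3EI) + L₂/(3EI) = 7.233/EI.
Compatibility: M_B·(L₁+L₂)/(3EI) = θ_0, giving M_B = 388.4 kip·ft (hogging).
Span BC, ΣM about C: R_B^{BC}·9.7 = 1251 + 388.4, so R_B^{BC} = 169 kip and R_C = 341.6 − 169 = 172.6 kip.

R_C = 172.6 kip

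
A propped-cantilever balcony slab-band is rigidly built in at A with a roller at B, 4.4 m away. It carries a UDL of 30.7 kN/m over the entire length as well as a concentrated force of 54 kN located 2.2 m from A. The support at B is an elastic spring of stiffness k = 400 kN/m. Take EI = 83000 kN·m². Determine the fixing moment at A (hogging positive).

Choose R_B as the redundant. The primary structure is the cantilever fixed at A.
Downward deflection at the released point B due to the loads:
  UDL 30.7: wL⁴/(8EI) = 1438/EI
  point load 54 at a = 2.2: Pa²(3L − a)/(6EI) = 479.2/EI
  δ_0 = 1917/EI
Tip deflection under a unit load at B: L³/(3EI) = 28.39/EI.
With EI = 83000 kN·m²: δ_0 = 0.023102 m and δ_{BB} = 0.000342 m/kN.
Compatibility — the spring shortens by R_B/k under the reaction it provides: δ_0 − R_B·δ_{BB} = R_B/k. With 1/k = 0.0025 m/kN, R_B = δ_0 / (δ_{BB} + 1/k) = 0.023102 / (0.000342 + 0.0025) = 8.129 kN.
Moment equilibrium about A: M_A = Σ(load moments about A) − R_B·L = 416 − 8.129×4.4 = 380.2 kN·m.

M_A = 380.2 kN·m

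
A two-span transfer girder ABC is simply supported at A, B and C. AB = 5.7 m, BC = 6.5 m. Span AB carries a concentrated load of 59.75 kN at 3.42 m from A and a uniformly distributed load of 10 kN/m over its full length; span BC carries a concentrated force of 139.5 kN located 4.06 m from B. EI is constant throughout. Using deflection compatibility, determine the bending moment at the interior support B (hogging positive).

Release continuity at B by inserting a hinge; the redundant is the internal moment M_B. The primary structure is two simply-supported spans AB and BC.
Discontinuity in slope at B on the released structure — sum the simple-span end rotations:
  span AB: point load 59.75 at a = 3.42: Pab(L + a)/(6LEI) = 124.2/EI
  span AB: UDL 10: wL³/(24EI) = 77.16/EI
  span BC: point load 139.5 at a = 4.06: Pab(L + b)/(6LEI) = 316.8/EI
  relative rotation θ_0 = (201.4 + 316.8)/EI = 518.2/EI
A unit hogging moment at B produces rotation L₁/(3EI) + L₂/(3EI) = 4.067/EI.
Compatibility: M_B·(L₁+L₂)/(3EI) = θ_0, giving M_B = 127.4 kN·m (hogging).

M_B = 127.4 kN·m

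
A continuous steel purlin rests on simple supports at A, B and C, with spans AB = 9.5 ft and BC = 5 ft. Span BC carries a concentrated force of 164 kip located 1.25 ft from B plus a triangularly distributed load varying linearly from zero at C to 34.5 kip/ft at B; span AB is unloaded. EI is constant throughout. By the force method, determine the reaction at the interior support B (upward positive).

R_B = 200.7 kip

Insert a hinge at B; M_B is the redundant, and each span becomes simply supported.
Discontinuity in slope at B on the released structure — sum the simple-span end rotations:
  span BC: point load 164 at a = 1.25: Pab(L + b)/(6LEI) = 224.2/EI
  span BC: triangular load, peak 34.5: w₀L³/(45EI) = 95.83/EI
  relative rotation θ_0 = (0 + 320.1)/EI = 320.1/EI
A unit hogging moment at B produces rotation L₁/(3EI) + L₂/(3EI) = 4.833/EI.
Compatibility: M_B·(L₁+L₂)/(3EI) = θ_0, giving M_B = 66.22 kip·ft (hogging).
Span AB, ΣM about A with M_B applied at B: R_B^{AB}·9.5 = 0 + 66.22, so R_B^{AB} = 6.97 kip and R_A = 0 − 6.97 = -6.97 kip.
Span BC, ΣM about C: R_B^{BC}·5 = 902.5 + 66.22, so R_B^{BC} = 193.7 kip and R_C = 250.2 − 193.7 = 56.51 kip.
R_B = 6.97 + 193.7 = 200.7 kip.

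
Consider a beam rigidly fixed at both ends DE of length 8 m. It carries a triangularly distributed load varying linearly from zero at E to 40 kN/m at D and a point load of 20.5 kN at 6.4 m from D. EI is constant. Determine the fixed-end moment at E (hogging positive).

Take the two fixed-end moments M_D, M_E as redundants; the released structure is the simple span DE.
On the primary (simply-supported) span, the end slopes from the loading are:
  at D: triangular load, peak 40: w₀L³/(45EI) = 455.1/EI
  at E: triangular load, peak 40: 7w₀L³/(360EI) = 398.2/EI
  at D: point load 20.5 at a = 6.4: Pab(L + b)/(6LEI) = 41.98/EI
  at E: point load 20.5 at a = 6.4: Pab(L + a)/(6LEI) = 62.98/EI
  θ_D0 = 497.1/EI,  θ_E0 = 461.2/EI
Flexibility coefficients: a unit moment at one end gives L/(3EI) there and L/(6EI) at the far end, so f₁₁ = f₂₂ = 2.667/EI and f₁₂ = f₂₁ = 1.333/EI.
Compatibility — zero rotation at each built-in end:
  2.667 M_D + 1.333 M_E = 497.1
  1.333 M_D + 2.667 M_E = 461.2
Solving the pair gives M_D = 133.2 kN·m and M_E = 106.3 kN·m (hogging).

M_E = 106.3 kN·m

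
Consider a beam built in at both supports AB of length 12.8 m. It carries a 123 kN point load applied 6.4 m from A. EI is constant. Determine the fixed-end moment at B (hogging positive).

Take the two fixed-end moments M_A, M_B as redundants; the released structure is the simple span AB.
End rotations of the released simple span under the applied load (×1/EI):
  at A: point load 123 at a = 6.4: Pab(L + b)/(6LEI) = 1260/EI
  at B: point load 123 at a = 6.4: Pab(L + a)/(6LEI) = 1260/EI
  θ_A0 = 1260/EI,  θ_B0 = 1260/EI
Flexibility coefficients: a unit moment at one end gives L/(3EI) there and L/(6EI) at the far end, so f₁₁ = f₂₂ = 4.267/EI and f₁₂ = f₂₁ = 2.133/EI.
Compatibility — zero rotation at each built-in end:
  4.267 M_A + 2.133 M_B = 1260
  2.133 M_A + 4.267 M_B = 1260
Solving the pair gives M_A = 196.8 kN·m and M_B = 196.8 kN·m (hogging).

M_B = 196.8 kN·m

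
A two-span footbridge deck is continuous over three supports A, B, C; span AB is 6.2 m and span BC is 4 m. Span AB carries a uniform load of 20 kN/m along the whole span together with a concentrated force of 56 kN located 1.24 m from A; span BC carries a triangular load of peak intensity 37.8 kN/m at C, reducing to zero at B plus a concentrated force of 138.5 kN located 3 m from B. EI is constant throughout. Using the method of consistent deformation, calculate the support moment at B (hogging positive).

Take M_B as the redundant. Released structure: two simple spans AB and BC with a hinge at B.
End slopes at the hinge B, treating each span as simply supported:
  span AB: UDL 20: wL³/(24EI) = 198.6/EI
  span AB: point load 56 at a = 1.24: Pab(L + a)/(6LEI) = 68.88/EI
  span BC: triangular load, peak 37.8: 7w₀L³/(360EI) = 47.04/EI
  span BC: point load 138.5 at a = 3: Pab(L + b)/(6LEI) = 86.56/EI
  relative rotation θ_0 = (267.5 + 133.6)/EI = 401.1/EI
A unit hogging moment at B produces rotation L₁/(3EI) + L₂/(3EI) = 3.4/EI.
Compatibility: M_B·(L₁+L₂)/(3EI) = θ_0, giving M_B = 118 kN·m (hogging).

M_B = 118 kN·m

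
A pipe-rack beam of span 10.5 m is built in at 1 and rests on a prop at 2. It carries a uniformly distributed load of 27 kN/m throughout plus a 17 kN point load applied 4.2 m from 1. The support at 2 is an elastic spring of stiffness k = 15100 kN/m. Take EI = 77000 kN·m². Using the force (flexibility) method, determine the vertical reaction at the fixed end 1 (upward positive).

Take the reaction at 2 as the redundant and release it; the primary structure is a cantilever fixed at 1.
Deflection at 2 on the released cantilever, summing each load's contribution:
  UDL 27: wL⁴/(8EI) = 41023/EI
  point load 17 at a = 4.2: Pa²(3L − a)/(6EI) = 1364/EI
  δ_0 = 42388/EI
Flexibility coefficient — unit upward force at 2: δ_{22} = L³/(3EI) = 385.9/EI.
With EI = 77000 kN·m²: δ_0 = 0.55049 m and δ_{22} = 0.005011 m/kN.
Compatibility — the spring shortens by R_2/k under the reaction it provides: δ_0 − R_2·δ_{22} = R_2/k. With 1/k = 0.000066 m/kN, R_2 = δ_0 / (δ_{22} + 1/k) = 0.55049 / (0.005011 + 0.000066) = 108.4 kN.
Vertical equilibrium: R_1 = ΣP − R_2 = 300.5 − 108.4 = 192.1 kN.

R_1 = 192.1 kN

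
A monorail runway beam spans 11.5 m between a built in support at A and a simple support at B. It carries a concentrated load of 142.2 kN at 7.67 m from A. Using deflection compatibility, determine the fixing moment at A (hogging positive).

M_A = 242.1 kN·m

Remove the prop at B; the released (primary) structure is a cantilever built in at A.
Deflection at B on the released cantilever, summing each load's contribution:
  point load 142.2 at a = 7.67: Pa²(3L − a)/(6EI) = 37408/EI
Flexibility coefficient — unit upward force at B: δ_{BB} = L³/(3EI) = 507/EI.
Compatibility at B: δ_0 − R_B·δ_{BB} = 0, so R_B = 37408/507 = 73.79 kN.
Moment equilibrium about A: M_A = Σ(load moments about A) − R_B·L = 1091 − 73.79×11.5 = 242.1 kN·m.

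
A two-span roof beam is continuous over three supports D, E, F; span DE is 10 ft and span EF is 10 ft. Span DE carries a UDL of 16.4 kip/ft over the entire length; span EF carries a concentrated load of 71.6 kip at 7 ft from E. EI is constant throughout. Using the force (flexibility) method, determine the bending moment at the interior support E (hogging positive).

Release continuity at E by inserting a hinge; the redundant is the internal moment M_E. The primary structure is two simply-supported spans DE and EF.
Discontinuity in slope at E on the released structure — sum the simple-span end rotations:
  span DE: UDL 16.4: wL³/(24EI) = 683.3/EI
  span EF: point load 71.6 at a = 7: Pab(L + b)/(6LEI) = 325.8/EI
  relative rotation θ_0 = (683.3 + 325.8)/EI = 1009/EI
A unit hogging moment at E produces rotation L₁/(3EI) + L₂/(3EI) = 6.667/EI.
Slope continuity at E: θ_0 = M_E·6.667/EI, so M_E = 1009/6.667 = 151.4 kip·ft (hogging).

M_E = 151.4 kip·ft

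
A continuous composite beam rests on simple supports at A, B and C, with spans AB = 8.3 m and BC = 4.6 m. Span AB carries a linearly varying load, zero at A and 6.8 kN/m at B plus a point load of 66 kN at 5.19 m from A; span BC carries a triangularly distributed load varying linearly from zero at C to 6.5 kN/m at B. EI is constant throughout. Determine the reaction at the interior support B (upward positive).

Insert a hinge at B; M_B is the redundant, and each span becomes simply supported.
Discontinuity in slope at B on the released structure — sum the simple-span end rotations:
  span AB: triangular load, peak 6.8: w₀L³/(45EI) = 86.4/EI
  span AB: point load 66 at a = 5.19: Pab(L + a)/(6LEI) = 288.6/EI
  span BC: triangular load, peak 6.5: w₀L³/(45EI) = 14.06/EI
  relative rotation θ_0 = (375 + 14.06)/EI = 389/EI
A unit hogging moment at B produces rotation L₁/(3EI) + L₂/(3EI) = 4.3/EI.
Slope continuity at B: θ_0 = M_B·4.3/EI, so M_B = 389/4.3 = 90.47 kN·m (hogging).
Span AB, ΣM about A with M_B applied at B: R_B^{AB}·8.3 = 498.7 + 90.47, so R_B^{AB} = 70.98 kN and R_A = 94.22 − 70.98 = 23.24 kN.
Span BC, ΣM about C: R_B^{BC}·4.6 = 45.85 + 90.47, so R_B^{BC} = 29.63 kN and R_C = 14.95 − 29.63 = -14.68 kN.
R_B = 70.98 + 29.63 = 100.6 kN.

R_B = 100.6 kN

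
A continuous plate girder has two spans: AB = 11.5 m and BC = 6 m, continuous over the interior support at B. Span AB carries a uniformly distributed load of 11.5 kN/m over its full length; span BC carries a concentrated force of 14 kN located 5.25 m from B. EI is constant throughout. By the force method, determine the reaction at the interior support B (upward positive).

R_B = 100 kN

Take M_B as the redundant. Released structure: two simple spans AB and BC with a hinge at B.
Rotations at B on the released spans (each span's end-slope, ×1/EI):
  span AB: UDL 11.5: wL³/(24EI) = 728.8/EI
  span BC: point load 14 at a = 5.25: Pab(L + b)/(6LEI) = 10.34/EI
  relative rotation θ_0 = (728.8 + 10.34)/EI = 739.1/EI
A unit hogging moment at B produces rotation L₁/(3EI) + L₂/(3EI) = 5.833/EI.
Compatibility: M_B·(L₁+L₂)/(3EI) = θ_0, giving M_B = 126.7 kN·m (hogging).
Span AB, ΣM about A with M_B applied at B: R_B^{AB}·11.5 = 760.4 + 126.7, so R_B^{AB} = 77.14 kN and R_A = 132.2 − 77.14 = 55.11 kN.
Span BC, ΣM about C: R_B^{BC}·6 = 10.5 + 126.7, so R_B^{BC} = 22.87 kN and R_C = 14 − 22.87 = -8.867 kN.
R_B = 77.14 + 22.87 = 100 kN.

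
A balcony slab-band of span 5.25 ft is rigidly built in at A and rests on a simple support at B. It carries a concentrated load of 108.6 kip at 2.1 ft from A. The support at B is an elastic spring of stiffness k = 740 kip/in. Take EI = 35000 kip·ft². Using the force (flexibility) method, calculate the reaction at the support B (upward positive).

Choose R_B as the redundant. The primary structure is the cantilever fixed at A.
Deflection at B on the released cantilever, summing each load's contribution:
  point load 108.6 at a = 2.1: Pa²(3L − a)/(6EI) = 1090/EI
Tip deflection under a unit load at B: L³/(3EI) = 48.23/EI.
With EI = 35000 kip·ft²: δ_0 = 0.03113 ft and δ_{BB} = 0.001378 ft/kip.
Compatibility — the spring shortens by R_B/k under the reaction it provides: δ_0 − R_B·δ_{BB} = R_B/k. With 1/k = 1/(740×12) ft/kip = 0.000113 ft/kip, R_B = δ_0 / (δ_{BB} + 1/k) = 0.03113 / (0.001378 + 0.000113) = 20.88 kip.

R_B = 20.88 kip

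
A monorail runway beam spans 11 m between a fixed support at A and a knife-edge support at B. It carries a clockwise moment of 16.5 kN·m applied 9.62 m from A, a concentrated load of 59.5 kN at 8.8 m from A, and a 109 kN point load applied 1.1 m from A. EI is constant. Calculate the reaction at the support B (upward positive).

R_B = 45.68 kN

Take the reaction at B as the redundant and release it; the primary structure is a cantilever fixed at A.
Primary-structure tip deflection at B by superposition:
  clockwise couple 16.5 at a = 9.62: M₀a(2L − a)/(2EI) = 982.5/EI
  point load 59.5 at a = 8.8: Pa²(3L − a)/(6EI) = 18584/EI
  point load 109 at a = 1.1: Pa²(3L − a)/(6EI) = 701.2/EI
  δ_0 = 20268/EI
Tip deflection under a unit load at B: L³/(3EI) = 443.7/EI.
The prop prevents deflection at B: R_B = δ_0/δ_{BB} = 20268/443.7 = 45.68 kN.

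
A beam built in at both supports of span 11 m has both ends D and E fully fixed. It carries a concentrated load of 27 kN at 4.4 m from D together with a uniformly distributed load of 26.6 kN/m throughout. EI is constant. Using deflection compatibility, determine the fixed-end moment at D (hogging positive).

Release both end moments; the primary structure is a simply-supported span DE with redundants M_D and M_E.
Simple-span end rotations at D and E under the given loads:
  at D: point load 27 at a = 4.4: Pab(L + b)/(6LEI) = 209.1/EI
  at E: point load 27 at a = 4.4: Pab(L + a)/(6LEI) = 183/EI
  at D: UDL 26.6: wL³/(24EI) = 1475/EI
  at E: UDL 26.6: wL³/(24EI) = 1475/EI
  θ_D0 = 1684/EI,  θ_E0 = 1658/EI
Flexibility coefficients: a unit moment at one end gives L/(3EI) there and L/(6EI) at the far end, so f₁₁ = f₂₂ = 3.667/EI and f₁₂ = f₂₁ = 1.833/EI.
Compatibility — zero rotation at each built-in end:
  3.667 M_D + 1.833 M_E = 1684
  1.833 M_D + 3.667 M_E = 1658
Solving the pair gives M_D = 311 kN·m and M_E = 296.7 kN·m (hogging).

M_D = 311 kN·m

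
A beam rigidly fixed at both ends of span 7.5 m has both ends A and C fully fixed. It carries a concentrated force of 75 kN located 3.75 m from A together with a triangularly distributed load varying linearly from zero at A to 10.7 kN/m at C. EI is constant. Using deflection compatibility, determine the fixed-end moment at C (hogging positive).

M_C = 100.4 kN·m

Take the two fixed-end moments M_A, M_C as redundants; the released structure is the simple span AC.
Simple-span end rotations at A and C under the given loads:
  at A: point load 75 at a = 3.75: Pab(L + b)/(6LEI) = 263.7/EI
  at C: point load 75 at a = 3.75: Pab(L + a)/(6LEI) = 263.7/EI
  at A: triangular load, peak 10.7: 7w₀L³/(360EI) = 87.77/EI
  at C: triangular load, peak 10.7: w₀L³/(45EI) = 100.3/EI
  θ_A0 = 351.4/EI,  θ_C0 = 364/EI
Flexibility coefficients: a unit moment at one end gives L/(3EI) there and L/(6EI) at the far end, so f₁₁ = f₂₂ = 2.5/EI and f₁₂ = f₂₁ = 1.25/EI.
Compatibility — zero rotation at each built-in end:
  2.5 M_A + 1.25 M_C = 351.4
  1.25 M_A + 2.5 M_C = 364
Solving the pair gives M_A = 90.38 kN·m and M_C = 100.4 kN·m (hogging).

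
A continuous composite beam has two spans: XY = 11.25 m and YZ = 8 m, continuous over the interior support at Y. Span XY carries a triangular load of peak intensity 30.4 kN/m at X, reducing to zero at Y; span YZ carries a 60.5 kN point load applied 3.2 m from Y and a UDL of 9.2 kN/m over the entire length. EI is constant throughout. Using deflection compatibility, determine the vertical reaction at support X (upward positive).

Insert a hinge at Y; M_Y is the redundant, and each span becomes simply supported.
End slopes at the hinge Y, treating each span as simply supported:
  span XY: triangular load, peak 30.4: 7w₀L³/(360EI) = 841.6/EI
  span YZ: point load 60.5 at a = 3.2: Pab(L + b)/(6LEI) = 247.8/EI
  span YZ: UDL 9.2: wL³/(24EI) = 196.3/EI
  relative rotation θ_0 = (841.6 + 444.1)/EI = 1286/EI
A unit hogging moment at Y produces rotation L₁/(3EI) + L₂/(3EI) = 6.417/EI.
Slope continuity at Y: θ_0 = M_Y·6.417/EI, so M_Y = 1286/6.417 = 200.4 kN·m (hogging).
Span XY, ΣM about X with M_Y applied at Y: R_Y^{XY}·11.25 = 641.2 + 200.4, so R_Y^{XY} = 74.81 kN and R_X = 171 − 74.81 = 96.19 kN.

R_X = 96.19 kN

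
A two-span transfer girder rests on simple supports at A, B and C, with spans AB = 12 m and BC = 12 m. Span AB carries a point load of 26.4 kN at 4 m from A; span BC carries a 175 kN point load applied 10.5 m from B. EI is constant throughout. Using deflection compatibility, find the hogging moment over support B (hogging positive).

M_B = 88.07 kN·m

Take M_B as the redundant. Released structure: two simple spans AB and BC with a hinge at B.
Discontinuity in slope at B on the released structure — sum the simple-span end rotations:
  span AB: point load 26.4 at a = 4: Pab(L + a)/(6LEI) = 187.7/EI
  span BC: point load 175 at a = 10.5: Pab(L + b)/(6LEI) = 516.8/EI
  relative rotation θ_0 = (187.7 + 516.8)/EI = 704.5/EI
A unit hogging moment at B produces rotation L₁/(3EI) + L₂/(3EI) = 8/EI.
Compatibility: M_B·(L₁+L₂)/(3EI) = θ_0, giving M_B = 88.07 kN·m (hogging).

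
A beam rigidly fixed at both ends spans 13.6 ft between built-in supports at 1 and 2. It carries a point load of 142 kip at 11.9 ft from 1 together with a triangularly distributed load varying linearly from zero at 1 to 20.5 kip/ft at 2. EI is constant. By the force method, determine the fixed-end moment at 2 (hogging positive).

Release both end moments; the primary structure is a simply-supported span 12 with redundants M_1 and M_2.
End rotations of the released simple span under the applied load (×1/EI):
  at 1: point load 142 at a = 11.9: Pab(L + b)/(6LEI) = 538.6/EI
  at 2: point load 142 at a = 11.9: Pab(L + a)/(6LEI) = 897.7/EI
  at 1: triangular load, peak 20.5: 7w₀L³/(360EI) = 1003/EI
  at 2: triangular load, peak 20.5: w₀L³/(45EI) = 1146/EI
  θ_10 = 1541/EI,  θ_20 = 2044/EI
Flexibility coefficients: a unit moment at one end gives L/(3EI) there and L/(6EI) at the far end, so f₁₁ = f₂₂ = 4.533/EI and f₁₂ = f₂₁ = 2.267/EI.
Compatibility — zero rotation at each built-in end:
  4.533 M_1 + 2.267 M_2 = 1541
  2.267 M_1 + 4.533 M_2 = 2044
Solving the pair gives M_1 = 152.8 kip·ft and M_2 = 374.4 kip·ft (hogging).

M_2 = 374.4 kip·ft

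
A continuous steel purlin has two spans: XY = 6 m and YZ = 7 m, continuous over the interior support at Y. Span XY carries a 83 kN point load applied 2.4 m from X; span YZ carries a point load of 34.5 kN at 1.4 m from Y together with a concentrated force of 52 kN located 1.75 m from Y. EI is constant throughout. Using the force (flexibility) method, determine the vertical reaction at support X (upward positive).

Release continuity at Y by inserting a hinge; the redundant is the internal moment M_Y. The primary structure is two simply-supported spans XY and YZ.
Discontinuity in slope at Y on the released structure — sum the simple-span end rotations:
  span XY: point load 83 at a = 2.4: Pab(L + a)/(6LEI) = 167.3/EI
  span YZ: point load 34.5 at a = 1.4: Pab(L + b)/(6LEI) = 81.14/EI
  span YZ: point load 52 at a = 1.75: Pab(L + b)/(6LEI) = 139.3/EI
  relative rotation θ_0 = (167.3 + 220.5)/EI = 387.8/EI
A unit hogging moment at Y produces rotation L₁/(3EI) + L₂/(3EI) = 4.333/EI.
Compatibility: M_Y·(L₁+L₂)/(3EI) = θ_0, giving M_Y = 89.5 kN·m (hogging).
Span XY, ΣM about X with M_Y applied at Y: R_Y^{XY}·6 = 199.2 + 89.5, so R_Y^{XY} = 48.12 kN and R_X = 83 − 48.12 = 34.88 kN.

R_X = 34.88 kN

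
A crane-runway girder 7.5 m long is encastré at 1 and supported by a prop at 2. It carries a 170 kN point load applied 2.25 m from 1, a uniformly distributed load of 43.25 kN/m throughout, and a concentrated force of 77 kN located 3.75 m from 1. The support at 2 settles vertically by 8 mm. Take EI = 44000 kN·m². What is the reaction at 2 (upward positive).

Release the roller at 2. Primary structure: cantilever fixed at 1.
Free-end deflection of the primary structure under the applied loading (downward +):
  point load 170 at a = 2.25: Pa²(3L − a)/(6EI) = 2905/EI
  UDL 43.25: wL⁴/(8EI) = 17106/EI
  point load 77 at a = 3.75: Pa²(3L − a)/(6EI) = 3384/EI
  δ_0 = 23394/EI
Flexibility coefficient — unit upward force at 2: δ_{22} = L³/(3EI) = 140.6/EI.
With EI = 44000 kN·m²: δ_0 = 0.53168 m and δ_{22} = 0.003196 m/kN.
Compatibility — the beam at 2 must follow the support down by 0.008 m: δ_0 − R_2·δ_{22} = 0.008, so R_2 = (0.53168 − 0.008)/0.003196 = 163.9 kN.

R_2 = 163.9 kN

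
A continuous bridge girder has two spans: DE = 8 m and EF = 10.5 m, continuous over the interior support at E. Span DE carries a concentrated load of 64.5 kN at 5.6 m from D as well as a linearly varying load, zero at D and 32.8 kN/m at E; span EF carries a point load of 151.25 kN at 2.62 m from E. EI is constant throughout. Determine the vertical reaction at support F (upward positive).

Release continuity at E by inserting a hinge; the redundant is the internal moment M_E. The primary structure is two simply-supported spans DE and EF.
Rotations at E on the released spans (each span's end-slope, ×1/EI):
  span DE: point load 64.5 at a = 5.6: Pab(L + a)/(6LEI) = 245.6/EI
  span DE: triangular load, peak 32.8: w₀L³/(45EI) = 373.2/EI
  span EF: point load 151.25 at a = 2.62: Pab(L + b)/(6LEI) = 911/EI
  relative rotation θ_0 = (618.8 + 911)/EI = 1530/EI
A unit hogging moment at E produces rotation L₁/(3EI) + L₂/(3EI) = 6.167/EI.
Slope continuity at E: θ_0 = M_E·6.167/EI, so M_E = 1530/6.167 = 248.1 kN·m (hogging).
Span EF, ΣM about F: R_E^{EF}·10.5 = 1192 + 248.1, so R_E^{EF} = 137.1 kN and R_F = 151.2 − 137.1 = 14.11 kN.

R_F = 14.11 kN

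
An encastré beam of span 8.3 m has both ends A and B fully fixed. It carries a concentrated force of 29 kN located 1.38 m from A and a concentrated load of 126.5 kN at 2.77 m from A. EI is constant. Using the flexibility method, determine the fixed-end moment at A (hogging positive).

M_A = 183.4 kN·m

Take the two fixed-end moments M_A, M_B as redundants; the released structure is the simple span AB.
On the primary (simply-supported) span, the end slopes from the loading are:
  at A: point load 29 at a = 1.38: Pab(L + b)/(6LEI) = 84.64/EI
  at B: point load 29 at a = 1.38: Pab(L + a)/(6LEI) = 53.83/EI
  at A: point load 126.5 at a = 2.77: Pab(L + b)/(6LEI) = 538.1/EI
  at B: point load 126.5 at a = 2.77: Pab(L + a)/(6LEI) = 430.7/EI
  θ_A0 = 622.8/EI,  θ_B0 = 484.6/EI
Flexibility coefficients: a unit moment at one end gives L/(3EI) there and L/(6EI) at the far end, so f₁₁ = f₂₂ = 2.767/EI and f₁₂ = f₂₁ = 1.383/EI.
Compatibility — zero rotation at each built-in end:
  2.767 M_A + 1.383 M_B = 622.8
  1.383 M_A + 2.767 M_B = 484.6
Solving the pair gives M_A = 183.4 kN·m and M_B = 83.46 kN·m (hogging).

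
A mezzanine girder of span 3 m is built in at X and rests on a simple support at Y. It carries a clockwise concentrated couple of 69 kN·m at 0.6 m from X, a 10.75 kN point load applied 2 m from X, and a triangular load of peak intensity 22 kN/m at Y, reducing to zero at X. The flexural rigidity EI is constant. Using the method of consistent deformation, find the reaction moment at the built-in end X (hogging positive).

Release the roller at Y. Primary structure: cantilever fixed at X.
Downward deflection at the released point Y due to the loads:
  clockwise couple 69 at a = 0.6: M₀a(2L − a)/(2EI) = 111.8/EI
  point load 10.75 at a = 2: Pa²(3L − a)/(6EI) = 50.17/EI
  triangular load, peak 22 at the free end: 11w₀L⁴/(120EI) = 163.3/EI
  δ_0 = 325.3/EI
Flexibility coefficient — unit upward force at Y: δ_{YY} = L³/(3EI) = 9/EI.
The prop prevents deflection at Y: R_Y = δ_0/δ_{YY} = 325.3/9 = 36.14 kN.
Moment equilibrium about X: M_X = Σ(load moments about X) − R_Y·L = 156.5 − 36.14×3 = 48.07 kN·m.

M_X = 48.07 kN·m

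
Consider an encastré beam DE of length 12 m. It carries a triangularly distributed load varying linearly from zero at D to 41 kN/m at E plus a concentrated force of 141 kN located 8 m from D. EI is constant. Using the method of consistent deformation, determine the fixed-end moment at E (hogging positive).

M_E = 545.9 kN·m

Release both end moments; the primary structure is a simply-supported span DE with redundants M_D and M_E.
End rotations of the released simple span under the applied load (×1/EI):
  at D: triangular load, peak 41: 7w₀L³/(360EI) = 1378/EI
  at E: triangular load, peak 41: w₀L³/(45EI) = 1574/EI
  at D: point load 141 at a = 8: Pab(L + b)/(6LEI) = 1003/EI
  at E: point load 141 at a = 8: Pab(L + a)/(6LEI) = 1253/EI
  θ_D0 = 2380/EI,  θ_E0 = 2828/EI
Flexibility coefficients: a unit moment at one end gives L/(3EI) there and L/(6EI) at the far end, so f₁₁ = f₂₂ = 4/EI and f₁₂ = f₂₁ = 2/EI.
Compatibility — zero rotation at each built-in end:
  4 M_D + 2 M_E = 2380
  2 M_D + 4 M_E = 2828
Solving the pair gives M_D = 322.1 kN·m and M_E = 545.9 kN·m (hogging).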